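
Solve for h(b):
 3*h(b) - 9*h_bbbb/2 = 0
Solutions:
 h(b) = C1*exp(-2^(1/4)*3^(3/4)*b/3) + C2*exp(2^(1/4)*3^(3/4)*b/3) + C3*sin(2^(1/4)*3^(3/4)*b/3) + C4*cos(2^(1/4)*3^(3/4)*b/3)


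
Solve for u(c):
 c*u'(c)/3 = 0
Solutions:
 u(c) = C1


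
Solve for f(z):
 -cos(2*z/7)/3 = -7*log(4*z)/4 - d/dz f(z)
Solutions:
 f(z) = C1 - 7*z*log(z)/4 - 7*z*log(2)/2 + 7*z/4 + 7*sin(2*z/7)/6


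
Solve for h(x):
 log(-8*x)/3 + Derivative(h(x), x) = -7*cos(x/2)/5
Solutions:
 h(x) = C1 - x*log(-x)/3 - x*log(2) + x/3 - 14*sin(x/2)/5


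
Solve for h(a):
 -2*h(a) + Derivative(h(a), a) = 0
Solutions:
 h(a) = C1*exp(2*a)


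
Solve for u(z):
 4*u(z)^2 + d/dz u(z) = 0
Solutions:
 u(z) = 1/(C1 + 4*z)


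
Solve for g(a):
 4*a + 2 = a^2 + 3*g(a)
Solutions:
 g(a) = -a^2/3 + 4*a/3 + 2/3


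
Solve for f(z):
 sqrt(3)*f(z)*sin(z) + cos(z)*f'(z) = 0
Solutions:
 f(z) = C1*cos(z)^(sqrt(3))


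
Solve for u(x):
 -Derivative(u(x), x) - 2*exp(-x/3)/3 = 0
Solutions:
 u(x) = C1 + 2*exp(-x/3)


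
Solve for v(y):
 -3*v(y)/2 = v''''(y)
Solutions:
 v(y) = (C1*sin(6^(1/4)*y/2) + C2*cos(6^(1/4)*y/2))*exp(-6^(1/4)*y/2) + (C3*sin(6^(1/4)*y/2) + C4*cos(6^(1/4)*y/2))*exp(6^(1/4)*y/2)


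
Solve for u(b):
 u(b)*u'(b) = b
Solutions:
 u(b) = -sqrt(C1 + b^2)
 u(b) = sqrt(C1 + b^2)


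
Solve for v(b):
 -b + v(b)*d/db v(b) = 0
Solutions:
 v(b) = -sqrt(C1 + b^2)
 v(b) = sqrt(C1 + b^2)


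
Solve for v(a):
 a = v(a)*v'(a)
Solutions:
 v(a) = -sqrt(C1 + a^2)
 v(a) = sqrt(C1 + a^2)


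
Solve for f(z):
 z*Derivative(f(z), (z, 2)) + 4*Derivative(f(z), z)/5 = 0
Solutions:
 f(z) = C1 + C2*z^(1/5)


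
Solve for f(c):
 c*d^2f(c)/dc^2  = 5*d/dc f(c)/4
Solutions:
 f(c) = C1 + C2*c^(9/4)


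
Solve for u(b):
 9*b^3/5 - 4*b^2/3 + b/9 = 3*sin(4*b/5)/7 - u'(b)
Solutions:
 u(b) = C1 - 9*b^4/20 + 4*b^3/9 - b^2/18 - 15*cos(4*b/5)/28


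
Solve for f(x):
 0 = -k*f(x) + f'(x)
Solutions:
 f(x) = C1*exp(k*x)


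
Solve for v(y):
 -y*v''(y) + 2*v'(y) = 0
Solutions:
 v(y) = C1 + C2*y^3


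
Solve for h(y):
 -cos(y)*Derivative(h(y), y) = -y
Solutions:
 h(y) = C1 + Integral(y/cos(y), y)


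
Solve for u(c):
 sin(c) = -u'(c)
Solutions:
 u(c) = C1 + cos(c)


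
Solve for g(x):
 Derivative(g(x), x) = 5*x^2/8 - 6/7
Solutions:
 g(x) = C1 + 5*x^3/24 - 6*x/7


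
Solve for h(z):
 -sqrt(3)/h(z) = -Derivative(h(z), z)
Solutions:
 h(z) = -sqrt(C1 + 2*sqrt(3)*z)
 h(z) = sqrt(C1 + 2*sqrt(3)*z)


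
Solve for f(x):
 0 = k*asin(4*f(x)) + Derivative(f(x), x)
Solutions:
 Integral(1/asin(4*_y), (_y, f(x))) = C1 - k*x


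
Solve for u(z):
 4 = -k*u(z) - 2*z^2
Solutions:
 u(z) = 2*(-z^2 - 2)/k


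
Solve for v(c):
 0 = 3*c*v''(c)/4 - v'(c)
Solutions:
 v(c) = C1 + C2*c^(7/3)


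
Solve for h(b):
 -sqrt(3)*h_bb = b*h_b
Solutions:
 h(b) = C1 + C2*erf(sqrt(2)*3^(3/4)*b/6)


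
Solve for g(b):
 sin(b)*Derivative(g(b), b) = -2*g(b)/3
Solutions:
 g(b) = C1*(cos(b) + 1)^(1/3)/(cos(b) - 1)^(1/3)


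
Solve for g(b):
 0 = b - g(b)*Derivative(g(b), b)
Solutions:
 g(b) = -sqrt(C1 + b^2)
 g(b) = sqrt(C1 + b^2)


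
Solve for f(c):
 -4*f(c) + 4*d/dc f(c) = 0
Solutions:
 f(c) = C1*exp(c)


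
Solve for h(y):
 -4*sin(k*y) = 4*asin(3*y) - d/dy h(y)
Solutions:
 h(y) = C1 + 4*y*asin(3*y) + 4*sqrt(1 - 9*y^2)/3 + 4*Piecewise((-cos(k*y)/k, Ne(k, 0)), (0, True))


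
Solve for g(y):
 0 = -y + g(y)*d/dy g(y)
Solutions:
 g(y) = -sqrt(C1 + y^2)
 g(y) = sqrt(C1 + y^2)


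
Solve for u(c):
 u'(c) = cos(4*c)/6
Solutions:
 u(c) = C1 + sin(4*c)/24


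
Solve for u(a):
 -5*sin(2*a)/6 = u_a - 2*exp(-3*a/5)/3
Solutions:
 u(a) = C1 + 5*cos(2*a)/12 - 10*exp(-3*a/5)/9


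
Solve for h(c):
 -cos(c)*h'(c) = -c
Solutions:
 h(c) = C1 + Integral(c/cos(c), c)


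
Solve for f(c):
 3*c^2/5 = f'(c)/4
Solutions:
 f(c) = C1 + 4*c^3/5


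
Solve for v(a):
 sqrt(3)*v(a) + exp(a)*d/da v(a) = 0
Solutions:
 v(a) = C1*exp(sqrt(3)*exp(-a))


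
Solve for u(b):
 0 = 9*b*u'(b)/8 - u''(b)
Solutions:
 u(b) = C1 + C2*erfi(3*b/4)


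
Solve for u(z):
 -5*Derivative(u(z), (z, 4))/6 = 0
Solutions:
 u(z) = C1 + C2*z + C3*z^2 + C4*z^3


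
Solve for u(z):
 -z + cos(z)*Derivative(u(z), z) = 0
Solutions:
 u(z) = C1 + Integral(z/cos(z), z)


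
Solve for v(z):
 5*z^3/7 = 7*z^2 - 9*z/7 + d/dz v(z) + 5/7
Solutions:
 v(z) = C1 + 5*z^4/28 - 7*z^3/3 + 9*z^2/14 - 5*z/7


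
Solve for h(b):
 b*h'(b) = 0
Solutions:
 h(b) = C1


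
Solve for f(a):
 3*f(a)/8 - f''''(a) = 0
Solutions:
 f(a) = C1*exp(-6^(1/4)*a/2) + C2*exp(6^(1/4)*a/2) + C3*sin(6^(1/4)*a/2) + C4*cos(6^(1/4)*a/2)


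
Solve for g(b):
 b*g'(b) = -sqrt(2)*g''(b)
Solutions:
 g(b) = C1 + C2*erf(2^(1/4)*b/2)


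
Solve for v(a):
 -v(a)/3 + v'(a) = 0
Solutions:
 v(a) = C1*exp(a/3)


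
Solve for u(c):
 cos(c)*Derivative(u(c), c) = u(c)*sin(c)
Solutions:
 u(c) = C1/cos(c)


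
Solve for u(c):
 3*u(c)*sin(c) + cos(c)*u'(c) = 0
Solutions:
 u(c) = C1*cos(c)^3


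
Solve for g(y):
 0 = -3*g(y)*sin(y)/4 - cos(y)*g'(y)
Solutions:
 g(y) = C1*cos(y)^(3/4)


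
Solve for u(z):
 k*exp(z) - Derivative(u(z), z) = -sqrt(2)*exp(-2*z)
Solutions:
 u(z) = C1 + k*exp(z) - sqrt(2)*exp(-2*z)/2


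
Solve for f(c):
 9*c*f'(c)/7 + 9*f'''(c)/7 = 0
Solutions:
 f(c) = C1 + Integral(C2*airyai(-c) + C3*airybi(-c), c)


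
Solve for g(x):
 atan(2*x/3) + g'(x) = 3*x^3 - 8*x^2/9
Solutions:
 g(x) = C1 + 3*x^4/4 - 8*x^3/27 - x*atan(2*x/3) + 3*log(4*x^2 + 9)/4


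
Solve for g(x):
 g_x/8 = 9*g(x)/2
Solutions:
 g(x) = C1*exp(36*x)


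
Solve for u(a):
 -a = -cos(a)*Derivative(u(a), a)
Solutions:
 u(a) = C1 + Integral(a/cos(a), a)


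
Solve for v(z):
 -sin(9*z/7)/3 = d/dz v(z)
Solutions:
 v(z) = C1 + 7*cos(9*z/7)/27


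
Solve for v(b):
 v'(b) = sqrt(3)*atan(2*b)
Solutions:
 v(b) = C1 + sqrt(3)*(b*atan(2*b) - log(4*b^2 + 1)/4)


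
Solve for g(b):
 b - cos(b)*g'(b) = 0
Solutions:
 g(b) = C1 + Integral(b/cos(b), b)


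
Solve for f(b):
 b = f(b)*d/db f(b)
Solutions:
 f(b) = -sqrt(C1 + b^2)
 f(b) = sqrt(C1 + b^2)


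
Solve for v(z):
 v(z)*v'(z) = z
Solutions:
 v(z) = -sqrt(C1 + z^2)
 v(z) = sqrt(C1 + z^2)


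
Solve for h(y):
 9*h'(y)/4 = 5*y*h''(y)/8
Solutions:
 h(y) = C1 + C2*y^(23/5)


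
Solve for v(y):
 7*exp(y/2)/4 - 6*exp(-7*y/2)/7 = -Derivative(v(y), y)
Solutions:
 v(y) = C1 - 7*exp(y/2)/2 - 12*exp(-7*y/2)/49


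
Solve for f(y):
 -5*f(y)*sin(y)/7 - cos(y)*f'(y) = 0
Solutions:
 f(y) = C1*cos(y)^(5/7)


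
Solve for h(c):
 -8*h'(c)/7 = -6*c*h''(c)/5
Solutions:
 h(c) = C1 + C2*c^(41/21)


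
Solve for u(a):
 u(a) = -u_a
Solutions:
 u(a) = C1*exp(-a)


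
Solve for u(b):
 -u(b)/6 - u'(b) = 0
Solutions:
 u(b) = C1*exp(-b/6)


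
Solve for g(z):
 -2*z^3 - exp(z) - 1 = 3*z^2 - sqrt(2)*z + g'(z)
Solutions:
 g(z) = C1 - z^4/2 - z^3 + sqrt(2)*z^2/2 - z - exp(z)


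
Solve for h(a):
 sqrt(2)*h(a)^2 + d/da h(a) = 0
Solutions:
 h(a) = 1/(C1 + sqrt(2)*a)


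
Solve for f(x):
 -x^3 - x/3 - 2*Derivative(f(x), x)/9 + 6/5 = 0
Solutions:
 f(x) = C1 - 9*x^4/8 - 3*x^2/4 + 27*x/5


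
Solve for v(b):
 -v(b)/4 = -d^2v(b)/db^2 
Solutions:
 v(b) = C1*exp(-b/2) + C2*exp(b/2)


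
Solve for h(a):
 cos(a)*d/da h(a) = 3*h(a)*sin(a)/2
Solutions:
 h(a) = C1/cos(a)^(3/2)


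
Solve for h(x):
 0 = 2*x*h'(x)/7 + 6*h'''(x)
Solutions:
 h(x) = C1 + Integral(C2*airyai(-21^(2/3)*x/21) + C3*airybi(-21^(2/3)*x/21), x)


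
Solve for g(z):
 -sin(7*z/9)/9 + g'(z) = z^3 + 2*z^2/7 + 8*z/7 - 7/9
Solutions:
 g(z) = C1 + z^4/4 + 2*z^3/21 + 4*z^2/7 - 7*z/9 - cos(7*z/9)/7


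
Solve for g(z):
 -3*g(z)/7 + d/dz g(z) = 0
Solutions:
 g(z) = C1*exp(3*z/7)


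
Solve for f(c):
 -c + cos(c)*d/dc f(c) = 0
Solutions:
 f(c) = C1 + Integral(c/cos(c), c)


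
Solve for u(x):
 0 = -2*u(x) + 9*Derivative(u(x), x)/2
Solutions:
 u(x) = C1*exp(4*x/9)


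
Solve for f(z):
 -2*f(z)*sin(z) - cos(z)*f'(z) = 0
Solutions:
 f(z) = C1*cos(z)^2


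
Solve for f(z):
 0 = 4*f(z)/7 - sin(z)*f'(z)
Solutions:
 f(z) = C1*(cos(z) - 1)^(2/7)/(cos(z) + 1)^(2/7)


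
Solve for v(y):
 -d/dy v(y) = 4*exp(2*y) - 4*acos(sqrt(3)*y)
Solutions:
 v(y) = C1 + 4*y*acos(sqrt(3)*y) - 4*sqrt(3)*sqrt(1 - 3*y^2)/3 - 2*exp(2*y)


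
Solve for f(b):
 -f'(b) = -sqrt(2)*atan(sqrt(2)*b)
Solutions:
 f(b) = C1 + sqrt(2)*(b*atan(sqrt(2)*b) - sqrt(2)*log(2*b^2 + 1)/4)


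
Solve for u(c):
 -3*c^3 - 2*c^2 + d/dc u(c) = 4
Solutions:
 u(c) = C1 + 3*c^4/4 + 2*c^3/3 + 4*c


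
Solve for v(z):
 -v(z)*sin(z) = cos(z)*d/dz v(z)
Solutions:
 v(z) = C1*cos(z)


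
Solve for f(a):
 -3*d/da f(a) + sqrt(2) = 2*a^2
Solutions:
 f(a) = C1 - 2*a^3/9 + sqrt(2)*a/3


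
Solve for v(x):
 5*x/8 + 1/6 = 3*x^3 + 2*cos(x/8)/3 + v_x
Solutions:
 v(x) = C1 - 3*x^4/4 + 5*x^2/16 + x/6 - 16*sin(x/8)/3


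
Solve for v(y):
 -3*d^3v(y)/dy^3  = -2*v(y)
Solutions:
 v(y) = C3*exp(2^(1/3)*3^(2/3)*y/3) + (C1*sin(2^(1/3)*3^(1/6)*y/2) + C2*cos(2^(1/3)*3^(1/6)*y/2))*exp(-2^(1/3)*3^(2/3)*y/6)


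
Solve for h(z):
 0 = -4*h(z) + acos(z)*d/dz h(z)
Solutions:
 h(z) = C1*exp(4*Integral(1/acos(z), z))


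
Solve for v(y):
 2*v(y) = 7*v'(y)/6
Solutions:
 v(y) = C1*exp(12*y/7)


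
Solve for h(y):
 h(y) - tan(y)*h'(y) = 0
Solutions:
 h(y) = C1*sin(y)


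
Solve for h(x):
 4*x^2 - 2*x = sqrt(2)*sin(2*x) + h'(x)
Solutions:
 h(x) = C1 + 4*x^3/3 - x^2 + sqrt(2)*cos(2*x)/2


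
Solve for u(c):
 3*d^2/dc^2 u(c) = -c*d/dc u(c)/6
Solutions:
 u(c) = C1 + C2*erf(c/6)


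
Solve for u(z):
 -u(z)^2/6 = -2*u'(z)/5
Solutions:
 u(z) = -12/(C1 + 5*z)


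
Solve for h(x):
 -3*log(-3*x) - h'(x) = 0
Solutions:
 h(x) = C1 - 3*x*log(-x) + 3*x*(1 - log(3))


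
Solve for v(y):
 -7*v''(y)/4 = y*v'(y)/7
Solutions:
 v(y) = C1 + C2*erf(sqrt(2)*y/7)


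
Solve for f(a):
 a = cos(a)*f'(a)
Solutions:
 f(a) = C1 + Integral(a/cos(a), a)


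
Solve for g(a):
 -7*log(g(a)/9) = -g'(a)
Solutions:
 Integral(1/(-log(_y) + 2*log(3)), (_y, g(a)))/7 = C1 - a


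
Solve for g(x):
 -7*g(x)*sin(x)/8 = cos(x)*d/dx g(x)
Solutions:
 g(x) = C1*cos(x)^(7/8)


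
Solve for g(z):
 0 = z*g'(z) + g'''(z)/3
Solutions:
 g(z) = C1 + Integral(C2*airyai(-3^(1/3)*z) + C3*airybi(-3^(1/3)*z), z)


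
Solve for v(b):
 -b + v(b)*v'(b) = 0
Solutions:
 v(b) = -sqrt(C1 + b^2)
 v(b) = sqrt(C1 + b^2)


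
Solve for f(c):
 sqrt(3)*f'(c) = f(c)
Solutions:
 f(c) = C1*exp(sqrt(3)*c/3)


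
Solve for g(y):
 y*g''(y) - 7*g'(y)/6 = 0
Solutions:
 g(y) = C1 + C2*y^(13/6)


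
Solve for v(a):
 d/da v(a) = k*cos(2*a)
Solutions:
 v(a) = C1 + k*sin(2*a)/2


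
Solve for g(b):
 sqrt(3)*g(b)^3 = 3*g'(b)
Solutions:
 g(b) = -sqrt(6)*sqrt(-1/(C1 + sqrt(3)*b))/2
 g(b) = sqrt(6)*sqrt(-1/(C1 + sqrt(3)*b))/2


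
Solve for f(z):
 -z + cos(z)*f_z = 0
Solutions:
 f(z) = C1 + Integral(z/cos(z), z)


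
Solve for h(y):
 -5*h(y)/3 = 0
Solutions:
 h(y) = 0


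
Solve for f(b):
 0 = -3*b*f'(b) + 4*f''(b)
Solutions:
 f(b) = C1 + C2*erfi(sqrt(6)*b/4)


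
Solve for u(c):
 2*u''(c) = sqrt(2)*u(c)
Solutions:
 u(c) = C1*exp(-2^(3/4)*c/2) + C2*exp(2^(3/4)*c/2)


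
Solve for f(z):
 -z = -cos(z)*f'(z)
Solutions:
 f(z) = C1 + Integral(z/cos(z), z)


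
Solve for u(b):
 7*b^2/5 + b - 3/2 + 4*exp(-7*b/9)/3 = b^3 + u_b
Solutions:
 u(b) = C1 - b^4/4 + 7*b^3/15 + b^2/2 - 3*b/2 - 12*exp(-7*b/9)/7


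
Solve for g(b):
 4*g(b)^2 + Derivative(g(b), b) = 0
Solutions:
 g(b) = 1/(C1 + 4*b)


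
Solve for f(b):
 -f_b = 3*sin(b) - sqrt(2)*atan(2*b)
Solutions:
 f(b) = C1 + sqrt(2)*(b*atan(2*b) - log(4*b^2 + 1)/4) + 3*cos(b)


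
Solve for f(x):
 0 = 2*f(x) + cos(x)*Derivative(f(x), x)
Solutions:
 f(x) = C1*(sin(x) - 1)/(sin(x) + 1)


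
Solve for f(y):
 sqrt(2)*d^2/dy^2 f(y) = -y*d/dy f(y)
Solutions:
 f(y) = C1 + C2*erf(2^(1/4)*y/2)


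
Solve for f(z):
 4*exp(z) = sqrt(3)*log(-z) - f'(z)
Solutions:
 f(z) = C1 + sqrt(3)*z*log(-z) - sqrt(3)*z - 4*exp(z)


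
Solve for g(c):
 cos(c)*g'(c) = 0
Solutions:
 g(c) = C1


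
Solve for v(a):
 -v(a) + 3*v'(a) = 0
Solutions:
 v(a) = C1*exp(a/3)


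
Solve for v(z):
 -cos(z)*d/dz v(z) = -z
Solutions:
 v(z) = C1 + Integral(z/cos(z), z)


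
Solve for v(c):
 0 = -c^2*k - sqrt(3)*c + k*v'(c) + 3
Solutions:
 v(c) = C1 + c^3/3 + sqrt(3)*c^2/(2*k) - 3*c/k


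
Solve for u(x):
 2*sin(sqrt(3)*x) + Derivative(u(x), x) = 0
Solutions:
 u(x) = C1 + 2*sqrt(3)*cos(sqrt(3)*x)/3


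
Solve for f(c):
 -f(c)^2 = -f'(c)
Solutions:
 f(c) = -1/(C1 + c)


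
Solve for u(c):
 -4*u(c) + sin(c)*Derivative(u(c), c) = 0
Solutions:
 u(c) = C1*(cos(c)^2 - 2*cos(c) + 1)/(cos(c)^2 + 2*cos(c) + 1)


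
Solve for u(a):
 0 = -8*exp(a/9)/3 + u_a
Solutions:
 u(a) = C1 + 24*exp(a/9)


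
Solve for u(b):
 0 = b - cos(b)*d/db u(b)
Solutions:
 u(b) = C1 + Integral(b/cos(b), b)


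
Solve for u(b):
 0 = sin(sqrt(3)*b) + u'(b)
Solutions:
 u(b) = C1 + sqrt(3)*cos(sqrt(3)*b)/3


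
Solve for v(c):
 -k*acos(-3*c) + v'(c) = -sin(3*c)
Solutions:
 v(c) = C1 + k*(c*acos(-3*c) + sqrt(1 - 9*c^2)/3) + cos(3*c)/3


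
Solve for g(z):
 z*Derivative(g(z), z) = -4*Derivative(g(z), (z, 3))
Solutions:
 g(z) = C1 + Integral(C2*airyai(-2^(1/3)*z/2) + C3*airybi(-2^(1/3)*z/2), z)


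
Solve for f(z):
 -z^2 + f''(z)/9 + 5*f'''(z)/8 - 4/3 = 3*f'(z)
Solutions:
 f(z) = C1 + C2*exp(2*z*(-2 + sqrt(2434))/45) + C3*exp(-2*z*(2 + sqrt(2434))/45) - z^3/9 - z^2/81 - 5111*z/8748


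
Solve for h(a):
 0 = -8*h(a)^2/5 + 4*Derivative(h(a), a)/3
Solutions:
 h(a) = -5/(C1 + 6*a)


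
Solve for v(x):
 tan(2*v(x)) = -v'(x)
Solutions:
 v(x) = -asin(C1*exp(-2*x))/2 + pi/2
 v(x) = asin(C1*exp(-2*x))/2


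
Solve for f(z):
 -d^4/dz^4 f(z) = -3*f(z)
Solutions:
 f(z) = C1*exp(-3^(1/4)*z) + C2*exp(3^(1/4)*z) + C3*sin(3^(1/4)*z) + C4*cos(3^(1/4)*z)


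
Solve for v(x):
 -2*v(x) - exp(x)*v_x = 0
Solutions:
 v(x) = C1*exp(2*exp(-x))


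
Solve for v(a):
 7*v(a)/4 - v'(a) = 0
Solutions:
 v(a) = C1*exp(7*a/4)


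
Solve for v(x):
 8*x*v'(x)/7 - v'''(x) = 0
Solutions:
 v(x) = C1 + Integral(C2*airyai(2*7^(2/3)*x/7) + C3*airybi(2*7^(2/3)*x/7), x)


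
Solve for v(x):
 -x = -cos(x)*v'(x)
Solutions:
 v(x) = C1 + Integral(x/cos(x), x)


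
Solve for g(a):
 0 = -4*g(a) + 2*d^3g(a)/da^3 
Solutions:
 g(a) = C3*exp(2^(1/3)*a) + (C1*sin(2^(1/3)*sqrt(3)*a/2) + C2*cos(2^(1/3)*sqrt(3)*a/2))*exp(-2^(1/3)*a/2)


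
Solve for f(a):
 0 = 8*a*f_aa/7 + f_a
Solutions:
 f(a) = C1 + C2*a^(1/8)


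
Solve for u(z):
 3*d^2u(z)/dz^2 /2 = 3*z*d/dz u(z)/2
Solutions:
 u(z) = C1 + C2*erfi(sqrt(2)*z/2)


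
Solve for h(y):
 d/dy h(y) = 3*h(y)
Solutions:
 h(y) = C1*exp(3*y)


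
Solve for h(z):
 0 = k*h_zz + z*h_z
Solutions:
 h(z) = C1 + C2*sqrt(k)*erf(sqrt(2)*z*sqrt(1/k)/2)


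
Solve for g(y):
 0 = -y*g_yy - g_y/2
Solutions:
 g(y) = C1 + C2*sqrt(y)


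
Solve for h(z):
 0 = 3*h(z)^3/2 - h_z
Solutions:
 h(z) = -sqrt(-1/(C1 + 3*z))
 h(z) = sqrt(-1/(C1 + 3*z))


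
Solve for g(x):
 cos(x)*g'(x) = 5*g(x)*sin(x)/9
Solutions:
 g(x) = C1/cos(x)^(5/9)


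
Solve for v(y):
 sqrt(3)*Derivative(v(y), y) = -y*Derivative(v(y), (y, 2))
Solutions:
 v(y) = C1 + C2*y^(1 - sqrt(3))


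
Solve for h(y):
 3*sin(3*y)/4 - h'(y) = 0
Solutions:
 h(y) = C1 - cos(3*y)/4


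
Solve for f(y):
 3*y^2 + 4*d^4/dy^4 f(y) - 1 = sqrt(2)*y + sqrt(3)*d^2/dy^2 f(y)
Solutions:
 f(y) = C1 + C2*y + C3*exp(-3^(1/4)*y/2) + C4*exp(3^(1/4)*y/2) + sqrt(3)*y^4/12 - sqrt(6)*y^3/18 + y^2*(4 - sqrt(3)/6)


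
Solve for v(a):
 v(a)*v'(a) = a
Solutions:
 v(a) = -sqrt(C1 + a^2)
 v(a) = sqrt(C1 + a^2)


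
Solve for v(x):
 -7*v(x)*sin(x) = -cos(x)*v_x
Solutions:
 v(x) = C1/cos(x)^7


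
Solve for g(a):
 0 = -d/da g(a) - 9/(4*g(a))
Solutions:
 g(a) = -sqrt(C1 - 18*a)/2
 g(a) = sqrt(C1 - 18*a)/2


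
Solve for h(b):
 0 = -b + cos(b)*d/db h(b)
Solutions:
 h(b) = C1 + Integral(b/cos(b), b)


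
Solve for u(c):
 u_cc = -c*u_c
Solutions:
 u(c) = C1 + C2*erf(sqrt(2)*c/2)


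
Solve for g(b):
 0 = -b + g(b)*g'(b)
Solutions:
 g(b) = -sqrt(C1 + b^2)
 g(b) = sqrt(C1 + b^2)


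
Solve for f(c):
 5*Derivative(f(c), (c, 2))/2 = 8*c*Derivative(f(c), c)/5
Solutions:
 f(c) = C1 + C2*erfi(2*sqrt(2)*c/5)


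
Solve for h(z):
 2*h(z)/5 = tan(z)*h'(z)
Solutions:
 h(z) = C1*sin(z)^(2/5)


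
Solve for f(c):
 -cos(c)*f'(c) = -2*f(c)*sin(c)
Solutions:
 f(c) = C1/cos(c)^2


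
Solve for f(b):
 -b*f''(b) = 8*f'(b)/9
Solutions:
 f(b) = C1 + C2*b^(1/9)


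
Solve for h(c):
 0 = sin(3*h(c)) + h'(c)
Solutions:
 h(c) = -acos((-C1 - exp(6*c))/(C1 - exp(6*c)))/3 + 2*pi/3
 h(c) = acos((-C1 - exp(6*c))/(C1 - exp(6*c)))/3


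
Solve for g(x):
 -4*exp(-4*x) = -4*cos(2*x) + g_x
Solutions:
 g(x) = C1 + 2*sin(2*x) + exp(-4*x)


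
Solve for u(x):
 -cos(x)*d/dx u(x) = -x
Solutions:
 u(x) = C1 + Integral(x/cos(x), x)


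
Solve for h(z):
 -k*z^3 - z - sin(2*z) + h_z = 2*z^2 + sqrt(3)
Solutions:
 h(z) = C1 + k*z^4/4 + 2*z^3/3 + z^2/2 + sqrt(3)*z - cos(2*z)/2


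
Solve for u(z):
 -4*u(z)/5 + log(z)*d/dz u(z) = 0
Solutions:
 u(z) = C1*exp(4*li(z)/5)


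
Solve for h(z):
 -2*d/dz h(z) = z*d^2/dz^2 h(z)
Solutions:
 h(z) = C1 + C2/z


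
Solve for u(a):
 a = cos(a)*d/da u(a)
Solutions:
 u(a) = C1 + Integral(a/cos(a), a)


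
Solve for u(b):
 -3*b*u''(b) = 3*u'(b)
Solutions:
 u(b) = C1 + C2*log(b)


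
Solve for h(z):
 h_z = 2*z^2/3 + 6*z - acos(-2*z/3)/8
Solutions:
 h(z) = C1 + 2*z^3/9 + 3*z^2 - z*acos(-2*z/3)/8 - sqrt(9 - 4*z^2)/16


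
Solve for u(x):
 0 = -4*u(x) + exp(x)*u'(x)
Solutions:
 u(x) = C1*exp(-4*exp(-x))


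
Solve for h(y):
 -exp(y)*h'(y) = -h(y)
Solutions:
 h(y) = C1*exp(-exp(-y))


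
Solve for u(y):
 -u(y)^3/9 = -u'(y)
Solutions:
 u(y) = -3*sqrt(2)*sqrt(-1/(C1 + y))/2
 u(y) = 3*sqrt(2)*sqrt(-1/(C1 + y))/2


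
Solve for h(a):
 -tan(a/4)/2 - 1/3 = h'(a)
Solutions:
 h(a) = C1 - a/3 + 2*log(cos(a/4))


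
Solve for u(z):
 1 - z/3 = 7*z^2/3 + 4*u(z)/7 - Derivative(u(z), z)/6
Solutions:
 u(z) = C1*exp(24*z/7) - 49*z^2/12 - 427*z/144 + 3059/3456


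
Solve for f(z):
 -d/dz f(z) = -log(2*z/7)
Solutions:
 f(z) = C1 + z*log(z) + z*log(2/7) - z


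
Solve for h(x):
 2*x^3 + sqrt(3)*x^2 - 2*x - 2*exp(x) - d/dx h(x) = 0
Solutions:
 h(x) = C1 + x^4/2 + sqrt(3)*x^3/3 - x^2 - 2*exp(x)


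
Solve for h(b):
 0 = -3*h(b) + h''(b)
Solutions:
 h(b) = C1*exp(-sqrt(3)*b) + C2*exp(sqrt(3)*b)


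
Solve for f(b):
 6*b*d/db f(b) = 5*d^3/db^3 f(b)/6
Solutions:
 f(b) = C1 + Integral(C2*airyai(30^(2/3)*b/5) + C3*airybi(30^(2/3)*b/5), b)


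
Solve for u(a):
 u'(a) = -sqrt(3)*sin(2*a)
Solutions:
 u(a) = C1 + sqrt(3)*cos(2*a)/2


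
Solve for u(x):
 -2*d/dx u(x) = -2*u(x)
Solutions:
 u(x) = C1*exp(x)


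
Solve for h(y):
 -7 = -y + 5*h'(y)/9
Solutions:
 h(y) = C1 + 9*y^2/10 - 63*y/5


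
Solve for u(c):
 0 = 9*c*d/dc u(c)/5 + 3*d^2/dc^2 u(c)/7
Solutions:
 u(c) = C1 + C2*erf(sqrt(210)*c/10)


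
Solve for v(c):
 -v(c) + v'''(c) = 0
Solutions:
 v(c) = C3*exp(c) + (C1*sin(sqrt(3)*c/2) + C2*cos(sqrt(3)*c/2))*exp(-c/2)


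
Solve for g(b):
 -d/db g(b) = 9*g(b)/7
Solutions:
 g(b) = C1*exp(-9*b/7)


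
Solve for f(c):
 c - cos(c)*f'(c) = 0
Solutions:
 f(c) = C1 + Integral(c/cos(c), c)


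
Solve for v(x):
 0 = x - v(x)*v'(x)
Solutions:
 v(x) = -sqrt(C1 + x^2)
 v(x) = sqrt(C1 + x^2)


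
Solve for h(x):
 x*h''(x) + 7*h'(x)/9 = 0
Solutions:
 h(x) = C1 + C2*x^(2/9)


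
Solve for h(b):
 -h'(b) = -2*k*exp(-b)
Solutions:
 h(b) = C1 - 2*k*exp(-b)


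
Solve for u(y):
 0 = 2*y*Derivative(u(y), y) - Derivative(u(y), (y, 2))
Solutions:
 u(y) = C1 + C2*erfi(y)


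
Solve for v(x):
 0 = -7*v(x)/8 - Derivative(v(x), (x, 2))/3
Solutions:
 v(x) = C1*sin(sqrt(42)*x/4) + C2*cos(sqrt(42)*x/4)


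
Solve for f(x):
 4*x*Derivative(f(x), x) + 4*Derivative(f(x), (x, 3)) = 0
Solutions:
 f(x) = C1 + Integral(C2*airyai(-x) + C3*airybi(-x), x)


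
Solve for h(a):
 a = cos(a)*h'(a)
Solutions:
 h(a) = C1 + Integral(a/cos(a), a)


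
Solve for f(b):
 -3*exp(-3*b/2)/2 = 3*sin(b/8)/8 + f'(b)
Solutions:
 f(b) = C1 + 3*cos(b/8) + exp(-3*b/2)


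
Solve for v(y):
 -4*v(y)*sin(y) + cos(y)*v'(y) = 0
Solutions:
 v(y) = C1/cos(y)^4


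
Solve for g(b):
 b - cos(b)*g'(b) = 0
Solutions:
 g(b) = C1 + Integral(b/cos(b), b)


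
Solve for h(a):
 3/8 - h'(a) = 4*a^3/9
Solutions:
 h(a) = C1 - a^4/9 + 3*a/8


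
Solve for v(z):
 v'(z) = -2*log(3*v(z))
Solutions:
 Integral(1/(log(_y) + log(3)), (_y, v(z)))/2 = C1 - z


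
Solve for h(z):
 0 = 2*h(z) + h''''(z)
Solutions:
 h(z) = (C1*sin(2^(3/4)*z/2) + C2*cos(2^(3/4)*z/2))*exp(-2^(3/4)*z/2) + (C3*sin(2^(3/4)*z/2) + C4*cos(2^(3/4)*z/2))*exp(2^(3/4)*z/2)


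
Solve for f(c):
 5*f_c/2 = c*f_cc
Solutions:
 f(c) = C1 + C2*c^(7/2)


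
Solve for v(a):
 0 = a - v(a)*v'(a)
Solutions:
 v(a) = -sqrt(C1 + a^2)
 v(a) = sqrt(C1 + a^2)


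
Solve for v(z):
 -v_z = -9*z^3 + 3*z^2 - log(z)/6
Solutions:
 v(z) = C1 + 9*z^4/4 - z^3 + z*log(z)/6 - z/6


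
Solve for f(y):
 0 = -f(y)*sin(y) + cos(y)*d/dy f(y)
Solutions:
 f(y) = C1/cos(y)


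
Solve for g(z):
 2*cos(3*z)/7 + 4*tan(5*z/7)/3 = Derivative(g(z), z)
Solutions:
 g(z) = C1 - 28*log(cos(5*z/7))/15 + 2*sin(3*z)/21


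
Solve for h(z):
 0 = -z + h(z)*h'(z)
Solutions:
 h(z) = -sqrt(C1 + z^2)
 h(z) = sqrt(C1 + z^2)


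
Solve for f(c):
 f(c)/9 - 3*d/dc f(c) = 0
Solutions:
 f(c) = C1*exp(c/27)


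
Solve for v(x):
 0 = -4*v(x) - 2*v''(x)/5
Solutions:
 v(x) = C1*sin(sqrt(10)*x) + C2*cos(sqrt(10)*x)


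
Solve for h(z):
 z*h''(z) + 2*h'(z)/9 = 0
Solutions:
 h(z) = C1 + C2*z^(7/9)


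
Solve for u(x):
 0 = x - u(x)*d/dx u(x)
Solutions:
 u(x) = -sqrt(C1 + x^2)
 u(x) = sqrt(C1 + x^2)


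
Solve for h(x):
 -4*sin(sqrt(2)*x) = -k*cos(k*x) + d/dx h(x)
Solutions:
 h(x) = C1 + sin(k*x) + 2*sqrt(2)*cos(sqrt(2)*x)


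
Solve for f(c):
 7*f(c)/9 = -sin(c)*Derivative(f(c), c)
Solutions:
 f(c) = C1*(cos(c) + 1)^(7/18)/(cos(c) - 1)^(7/18)


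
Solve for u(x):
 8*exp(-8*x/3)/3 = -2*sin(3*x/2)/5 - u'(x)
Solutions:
 u(x) = C1 + 4*cos(3*x/2)/15 + exp(-8*x/3)


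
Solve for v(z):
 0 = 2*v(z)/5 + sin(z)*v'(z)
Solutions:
 v(z) = C1*(cos(z) + 1)^(1/5)/(cos(z) - 1)^(1/5)


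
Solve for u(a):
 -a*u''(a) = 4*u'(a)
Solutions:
 u(a) = C1 + C2/a^3


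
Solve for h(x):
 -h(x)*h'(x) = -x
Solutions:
 h(x) = -sqrt(C1 + x^2)
 h(x) = sqrt(C1 + x^2)


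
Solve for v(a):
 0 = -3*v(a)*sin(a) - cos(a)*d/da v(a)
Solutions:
 v(a) = C1*cos(a)^3


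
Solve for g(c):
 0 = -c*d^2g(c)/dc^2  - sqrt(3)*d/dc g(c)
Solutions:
 g(c) = C1 + C2*c^(1 - sqrt(3))


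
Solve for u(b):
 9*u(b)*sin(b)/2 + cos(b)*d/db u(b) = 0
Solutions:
 u(b) = C1*cos(b)^(9/2)


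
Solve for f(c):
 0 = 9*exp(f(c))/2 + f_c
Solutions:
 f(c) = log(1/(C1 + 9*c)) + log(2)


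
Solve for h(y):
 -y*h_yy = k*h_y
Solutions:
 h(y) = C1 + y^(1 - re(k))*(C2*sin(log(y)*Abs(im(k))) + C3*cos(log(y)*im(k)))


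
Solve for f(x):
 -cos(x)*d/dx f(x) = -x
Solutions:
 f(x) = C1 + Integral(x/cos(x), x)


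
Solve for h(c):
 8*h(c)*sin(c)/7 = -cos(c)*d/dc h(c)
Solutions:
 h(c) = C1*cos(c)^(8/7)


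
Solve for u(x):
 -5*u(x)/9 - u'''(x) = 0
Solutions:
 u(x) = C3*exp(-15^(1/3)*x/3) + (C1*sin(3^(5/6)*5^(1/3)*x/6) + C2*cos(3^(5/6)*5^(1/3)*x/6))*exp(15^(1/3)*x/6)


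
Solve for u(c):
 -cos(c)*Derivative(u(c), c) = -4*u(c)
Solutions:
 u(c) = C1*(sin(c)^2 + 2*sin(c) + 1)/(sin(c)^2 - 2*sin(c) + 1)


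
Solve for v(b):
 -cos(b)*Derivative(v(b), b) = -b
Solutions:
 v(b) = C1 + Integral(b/cos(b), b)


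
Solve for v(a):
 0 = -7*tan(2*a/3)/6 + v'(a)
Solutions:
 v(a) = C1 - 7*log(cos(2*a/3))/4


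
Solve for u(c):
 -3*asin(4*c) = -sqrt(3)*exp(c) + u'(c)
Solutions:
 u(c) = C1 - 3*c*asin(4*c) - 3*sqrt(1 - 16*c^2)/4 + sqrt(3)*exp(c)


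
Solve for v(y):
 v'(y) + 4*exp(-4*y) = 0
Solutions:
 v(y) = C1 + exp(-4*y)


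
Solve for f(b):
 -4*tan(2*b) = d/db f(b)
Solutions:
 f(b) = C1 + 2*log(cos(2*b))


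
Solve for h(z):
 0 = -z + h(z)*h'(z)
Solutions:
 h(z) = -sqrt(C1 + z^2)
 h(z) = sqrt(C1 + z^2)


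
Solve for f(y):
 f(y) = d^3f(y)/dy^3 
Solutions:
 f(y) = C3*exp(y) + (C1*sin(sqrt(3)*y/2) + C2*cos(sqrt(3)*y/2))*exp(-y/2)


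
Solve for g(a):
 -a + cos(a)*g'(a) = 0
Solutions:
 g(a) = C1 + Integral(a/cos(a), a)


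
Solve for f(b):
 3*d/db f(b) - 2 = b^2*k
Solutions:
 f(b) = C1 + b^3*k/9 + 2*b/3


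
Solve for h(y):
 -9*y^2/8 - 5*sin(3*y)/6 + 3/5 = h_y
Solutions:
 h(y) = C1 - 3*y^3/8 + 3*y/5 + 5*cos(3*y)/18


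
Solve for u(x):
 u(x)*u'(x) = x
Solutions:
 u(x) = -sqrt(C1 + x^2)
 u(x) = sqrt(C1 + x^2)


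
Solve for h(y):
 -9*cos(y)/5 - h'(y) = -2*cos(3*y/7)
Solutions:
 h(y) = C1 + 14*sin(3*y/7)/3 - 9*sin(y)/5


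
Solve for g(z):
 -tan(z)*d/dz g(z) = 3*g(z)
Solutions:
 g(z) = C1/sin(z)^3


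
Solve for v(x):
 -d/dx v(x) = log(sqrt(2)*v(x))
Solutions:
 2*Integral(1/(2*log(_y) + log(2)), (_y, v(x))) = C1 - x


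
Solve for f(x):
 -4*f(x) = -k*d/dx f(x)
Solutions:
 f(x) = C1*exp(4*x/k)


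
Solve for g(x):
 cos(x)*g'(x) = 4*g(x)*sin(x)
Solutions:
 g(x) = C1/cos(x)^4


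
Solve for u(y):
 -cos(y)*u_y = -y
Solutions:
 u(y) = C1 + Integral(y/cos(y), y)


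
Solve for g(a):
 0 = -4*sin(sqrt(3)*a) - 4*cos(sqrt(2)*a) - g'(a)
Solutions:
 g(a) = C1 - 2*sqrt(2)*sin(sqrt(2)*a) + 4*sqrt(3)*cos(sqrt(3)*a)/3


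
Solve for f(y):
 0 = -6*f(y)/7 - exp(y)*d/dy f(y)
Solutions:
 f(y) = C1*exp(6*exp(-y)/7)


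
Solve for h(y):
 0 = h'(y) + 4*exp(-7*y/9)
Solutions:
 h(y) = C1 + 36*exp(-7*y/9)/7


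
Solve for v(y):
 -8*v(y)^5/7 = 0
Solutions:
 v(y) = 0


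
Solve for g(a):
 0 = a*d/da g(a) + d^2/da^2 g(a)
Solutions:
 g(a) = C1 + C2*erf(sqrt(2)*a/2)


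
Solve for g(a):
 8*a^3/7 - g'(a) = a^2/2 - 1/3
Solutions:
 g(a) = C1 + 2*a^4/7 - a^3/6 + a/3


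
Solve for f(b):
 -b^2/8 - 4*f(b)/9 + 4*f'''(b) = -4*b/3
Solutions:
 f(b) = C3*exp(3^(1/3)*b/3) - 9*b^2/32 + 3*b + (C1*sin(3^(5/6)*b/6) + C2*cos(3^(5/6)*b/6))*exp(-3^(1/3)*b/6)


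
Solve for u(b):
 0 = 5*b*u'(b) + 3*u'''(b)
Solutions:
 u(b) = C1 + Integral(C2*airyai(-3^(2/3)*5^(1/3)*b/3) + C3*airybi(-3^(2/3)*5^(1/3)*b/3), b)


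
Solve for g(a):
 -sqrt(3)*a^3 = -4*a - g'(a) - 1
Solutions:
 g(a) = C1 + sqrt(3)*a^4/4 - 2*a^2 - a


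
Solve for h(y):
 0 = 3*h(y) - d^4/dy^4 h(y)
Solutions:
 h(y) = C1*exp(-3^(1/4)*y) + C2*exp(3^(1/4)*y) + C3*sin(3^(1/4)*y) + C4*cos(3^(1/4)*y)


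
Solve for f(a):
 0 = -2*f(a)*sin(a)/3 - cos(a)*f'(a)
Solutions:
 f(a) = C1*cos(a)^(2/3)


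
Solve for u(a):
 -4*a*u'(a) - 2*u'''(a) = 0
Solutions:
 u(a) = C1 + Integral(C2*airyai(-2^(1/3)*a) + C3*airybi(-2^(1/3)*a), a)


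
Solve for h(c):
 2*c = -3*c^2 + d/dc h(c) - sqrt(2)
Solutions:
 h(c) = C1 + c^3 + c^2 + sqrt(2)*c


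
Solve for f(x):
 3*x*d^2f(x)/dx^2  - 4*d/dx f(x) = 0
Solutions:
 f(x) = C1 + C2*x^(7/3)


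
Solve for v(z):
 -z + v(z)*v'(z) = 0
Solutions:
 v(z) = -sqrt(C1 + z^2)
 v(z) = sqrt(C1 + z^2)


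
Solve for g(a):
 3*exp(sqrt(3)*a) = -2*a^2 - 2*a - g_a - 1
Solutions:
 g(a) = C1 - 2*a^3/3 - a^2 - a - sqrt(3)*exp(sqrt(3)*a)


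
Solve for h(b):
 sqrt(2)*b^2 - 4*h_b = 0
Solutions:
 h(b) = C1 + sqrt(2)*b^3/12


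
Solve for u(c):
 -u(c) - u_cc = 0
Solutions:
 u(c) = C1*sin(c) + C2*cos(c)


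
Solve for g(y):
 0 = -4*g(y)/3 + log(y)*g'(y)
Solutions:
 g(y) = C1*exp(4*li(y)/3)


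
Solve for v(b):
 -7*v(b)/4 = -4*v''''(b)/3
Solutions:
 v(b) = C1*exp(-21^(1/4)*b/2) + C2*exp(21^(1/4)*b/2) + C3*sin(21^(1/4)*b/2) + C4*cos(21^(1/4)*b/2)


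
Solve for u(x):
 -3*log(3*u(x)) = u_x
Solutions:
 Integral(1/(log(_y) + log(3)), (_y, u(x)))/3 = C1 - x


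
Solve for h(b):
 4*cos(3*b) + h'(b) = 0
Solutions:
 h(b) = C1 - 4*sin(3*b)/3


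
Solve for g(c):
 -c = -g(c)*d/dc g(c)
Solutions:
 g(c) = -sqrt(C1 + c^2)
 g(c) = sqrt(C1 + c^2)


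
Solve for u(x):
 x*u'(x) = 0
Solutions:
 u(x) = C1


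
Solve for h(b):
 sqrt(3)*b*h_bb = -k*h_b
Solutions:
 h(b) = C1 + b^(-sqrt(3)*re(k)/3 + 1)*(C2*sin(sqrt(3)*log(b)*Abs(im(k))/3) + C3*cos(sqrt(3)*log(b)*im(k)/3))


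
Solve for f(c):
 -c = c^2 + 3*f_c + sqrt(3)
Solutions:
 f(c) = C1 - c^3/9 - c^2/6 - sqrt(3)*c/3


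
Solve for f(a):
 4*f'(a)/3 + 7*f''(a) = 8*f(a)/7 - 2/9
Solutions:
 f(a) = C1*exp(2*a*(-1 + sqrt(19))/21) + C2*exp(-2*a*(1 + sqrt(19))/21) + 7/36


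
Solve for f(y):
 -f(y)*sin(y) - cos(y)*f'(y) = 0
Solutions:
 f(y) = C1*cos(y)


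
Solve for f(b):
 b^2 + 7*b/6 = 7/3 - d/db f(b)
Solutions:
 f(b) = C1 - b^3/3 - 7*b^2/12 + 7*b/3


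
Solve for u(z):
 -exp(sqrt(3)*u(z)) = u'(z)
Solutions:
 u(z) = sqrt(3)*(2*log(1/(C1 + z)) - log(3))/6


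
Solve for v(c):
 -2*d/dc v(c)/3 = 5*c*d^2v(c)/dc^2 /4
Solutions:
 v(c) = C1 + C2*c^(7/15)


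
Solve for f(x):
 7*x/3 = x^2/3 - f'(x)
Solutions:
 f(x) = C1 + x^3/9 - 7*x^2/6


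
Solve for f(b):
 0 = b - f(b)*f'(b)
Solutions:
 f(b) = -sqrt(C1 + b^2)
 f(b) = sqrt(C1 + b^2)


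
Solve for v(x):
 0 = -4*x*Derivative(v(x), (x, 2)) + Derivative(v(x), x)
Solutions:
 v(x) = C1 + C2*x^(5/4)


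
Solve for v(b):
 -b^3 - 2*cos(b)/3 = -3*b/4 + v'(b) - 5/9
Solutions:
 v(b) = C1 - b^4/4 + 3*b^2/8 + 5*b/9 - 2*sin(b)/3


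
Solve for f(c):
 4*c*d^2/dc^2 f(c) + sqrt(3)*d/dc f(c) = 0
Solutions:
 f(c) = C1 + C2*c^(1 - sqrt(3)/4)


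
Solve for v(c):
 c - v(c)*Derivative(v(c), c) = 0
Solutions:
 v(c) = -sqrt(C1 + c^2)
 v(c) = sqrt(C1 + c^2)


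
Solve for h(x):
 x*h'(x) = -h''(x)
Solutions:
 h(x) = C1 + C2*erf(sqrt(2)*x/2)


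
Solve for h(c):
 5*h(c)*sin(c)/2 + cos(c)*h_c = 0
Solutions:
 h(c) = C1*cos(c)^(5/2)


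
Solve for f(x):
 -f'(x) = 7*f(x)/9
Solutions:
 f(x) = C1*exp(-7*x/9)


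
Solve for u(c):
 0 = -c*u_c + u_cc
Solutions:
 u(c) = C1 + C2*erfi(sqrt(2)*c/2)


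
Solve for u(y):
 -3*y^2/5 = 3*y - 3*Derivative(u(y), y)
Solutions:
 u(y) = C1 + y^3/15 + y^2/2


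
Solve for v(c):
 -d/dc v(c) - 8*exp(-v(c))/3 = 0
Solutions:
 v(c) = log(C1 - 8*c/3)


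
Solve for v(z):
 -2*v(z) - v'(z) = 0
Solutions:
 v(z) = C1*exp(-2*z)


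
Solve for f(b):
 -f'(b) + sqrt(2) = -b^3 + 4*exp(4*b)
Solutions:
 f(b) = C1 + b^4/4 + sqrt(2)*b - exp(4*b)


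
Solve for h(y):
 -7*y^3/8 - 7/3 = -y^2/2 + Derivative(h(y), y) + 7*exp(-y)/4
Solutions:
 h(y) = C1 - 7*y^4/32 + y^3/6 - 7*y/3 + 7*exp(-y)/4


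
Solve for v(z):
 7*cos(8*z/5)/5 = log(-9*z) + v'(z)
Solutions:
 v(z) = C1 - z*log(-z) - 2*z*log(3) + z + 7*sin(8*z/5)/8


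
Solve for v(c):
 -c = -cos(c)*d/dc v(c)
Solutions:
 v(c) = C1 + Integral(c/cos(c), c)


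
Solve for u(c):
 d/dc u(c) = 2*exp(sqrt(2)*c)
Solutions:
 u(c) = C1 + sqrt(2)*exp(sqrt(2)*c)


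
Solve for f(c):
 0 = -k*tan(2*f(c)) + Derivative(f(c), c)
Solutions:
 f(c) = -asin(C1*exp(2*c*k))/2 + pi/2
 f(c) = asin(C1*exp(2*c*k))/2


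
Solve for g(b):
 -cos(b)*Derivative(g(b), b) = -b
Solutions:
 g(b) = C1 + Integral(b/cos(b), b)


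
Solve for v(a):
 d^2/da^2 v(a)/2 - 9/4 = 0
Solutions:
 v(a) = C1 + C2*a + 9*a^2/4


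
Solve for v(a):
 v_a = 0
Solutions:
 v(a) = C1


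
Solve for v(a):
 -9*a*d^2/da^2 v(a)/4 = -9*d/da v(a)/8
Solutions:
 v(a) = C1 + C2*a^(3/2)


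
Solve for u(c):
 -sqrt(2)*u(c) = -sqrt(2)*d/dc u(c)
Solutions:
 u(c) = C1*exp(c)


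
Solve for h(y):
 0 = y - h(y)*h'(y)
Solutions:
 h(y) = -sqrt(C1 + y^2)
 h(y) = sqrt(C1 + y^2)


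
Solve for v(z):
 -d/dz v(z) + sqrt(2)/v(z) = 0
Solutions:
 v(z) = -sqrt(C1 + 2*sqrt(2)*z)
 v(z) = sqrt(C1 + 2*sqrt(2)*z)


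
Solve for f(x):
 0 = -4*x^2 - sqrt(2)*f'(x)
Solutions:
 f(x) = C1 - 2*sqrt(2)*x^3/3


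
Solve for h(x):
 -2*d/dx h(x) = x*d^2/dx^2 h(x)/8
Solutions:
 h(x) = C1 + C2/x^15


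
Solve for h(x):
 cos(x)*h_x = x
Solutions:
 h(x) = C1 + Integral(x/cos(x), x)


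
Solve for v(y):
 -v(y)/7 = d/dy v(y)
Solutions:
 v(y) = C1*exp(-y/7)


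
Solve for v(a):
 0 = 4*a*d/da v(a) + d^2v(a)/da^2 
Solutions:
 v(a) = C1 + C2*erf(sqrt(2)*a)


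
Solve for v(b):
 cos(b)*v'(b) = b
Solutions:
 v(b) = C1 + Integral(b/cos(b), b)


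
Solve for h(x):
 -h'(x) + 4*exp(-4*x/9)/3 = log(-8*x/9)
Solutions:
 h(x) = C1 - x*log(-x) + x*(-3*log(2) + 1 + 2*log(3)) - 3*exp(-4*x/9)


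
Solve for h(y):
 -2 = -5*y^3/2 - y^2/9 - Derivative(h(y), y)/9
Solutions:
 h(y) = C1 - 45*y^4/8 - y^3/3 + 18*y


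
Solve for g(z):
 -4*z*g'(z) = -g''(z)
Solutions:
 g(z) = C1 + C2*erfi(sqrt(2)*z)


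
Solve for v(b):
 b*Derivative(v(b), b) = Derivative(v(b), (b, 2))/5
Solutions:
 v(b) = C1 + C2*erfi(sqrt(10)*b/2)


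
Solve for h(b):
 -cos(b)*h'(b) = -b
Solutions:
 h(b) = C1 + Integral(b/cos(b), b)


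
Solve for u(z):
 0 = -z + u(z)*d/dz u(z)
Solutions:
 u(z) = -sqrt(C1 + z^2)
 u(z) = sqrt(C1 + z^2)


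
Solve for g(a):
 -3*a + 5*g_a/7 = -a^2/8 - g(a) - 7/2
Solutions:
 g(a) = C1*exp(-7*a/5) - a^2/8 + 89*a/28 - 1131/196


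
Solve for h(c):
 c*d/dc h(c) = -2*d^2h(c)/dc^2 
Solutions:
 h(c) = C1 + C2*erf(c/2)


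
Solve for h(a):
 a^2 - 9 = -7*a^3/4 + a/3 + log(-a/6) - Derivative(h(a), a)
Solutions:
 h(a) = C1 - 7*a^4/16 - a^3/3 + a^2/6 + a*log(-a) + a*(8 - log(6))


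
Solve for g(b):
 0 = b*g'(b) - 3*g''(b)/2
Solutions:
 g(b) = C1 + C2*erfi(sqrt(3)*b/3)


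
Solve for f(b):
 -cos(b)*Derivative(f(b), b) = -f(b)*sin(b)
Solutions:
 f(b) = C1/cos(b)


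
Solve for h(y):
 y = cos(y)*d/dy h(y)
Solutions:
 h(y) = C1 + Integral(y/cos(y), y)


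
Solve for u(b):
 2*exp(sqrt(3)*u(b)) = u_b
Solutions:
 u(b) = sqrt(3)*(2*log(-1/(C1 + 2*b)) - log(3))/6


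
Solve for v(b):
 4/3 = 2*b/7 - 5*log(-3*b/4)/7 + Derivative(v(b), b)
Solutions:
 v(b) = C1 - b^2/7 + 5*b*log(-b)/7 + b*(-30*log(2) + 13 + 15*log(3))/21


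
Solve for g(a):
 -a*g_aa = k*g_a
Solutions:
 g(a) = C1 + a^(1 - re(k))*(C2*sin(log(a)*Abs(im(k))) + C3*cos(log(a)*im(k)))


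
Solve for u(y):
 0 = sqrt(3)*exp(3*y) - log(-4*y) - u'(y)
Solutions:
 u(y) = C1 - y*log(-y) + y*(1 - 2*log(2)) + sqrt(3)*exp(3*y)/3


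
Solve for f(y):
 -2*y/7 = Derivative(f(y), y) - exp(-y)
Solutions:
 f(y) = C1 - y^2/7 - exp(-y)


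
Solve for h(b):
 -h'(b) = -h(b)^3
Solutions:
 h(b) = -sqrt(2)*sqrt(-1/(C1 + b))/2
 h(b) = sqrt(2)*sqrt(-1/(C1 + b))/2


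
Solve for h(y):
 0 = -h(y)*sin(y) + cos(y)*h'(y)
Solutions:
 h(y) = C1/cos(y)


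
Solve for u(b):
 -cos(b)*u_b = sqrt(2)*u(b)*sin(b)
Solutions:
 u(b) = C1*cos(b)^(sqrt(2))


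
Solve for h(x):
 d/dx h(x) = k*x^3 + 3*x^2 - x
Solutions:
 h(x) = C1 + k*x^4/4 + x^3 - x^2/2


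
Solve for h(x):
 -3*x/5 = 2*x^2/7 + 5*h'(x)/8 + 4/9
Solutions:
 h(x) = C1 - 16*x^3/105 - 12*x^2/25 - 32*x/45


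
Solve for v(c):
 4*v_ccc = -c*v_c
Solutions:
 v(c) = C1 + Integral(C2*airyai(-2^(1/3)*c/2) + C3*airybi(-2^(1/3)*c/2), c)


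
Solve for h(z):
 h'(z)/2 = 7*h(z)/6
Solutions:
 h(z) = C1*exp(7*z/3)


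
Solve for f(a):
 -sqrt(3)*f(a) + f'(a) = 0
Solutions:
 f(a) = C1*exp(sqrt(3)*a)


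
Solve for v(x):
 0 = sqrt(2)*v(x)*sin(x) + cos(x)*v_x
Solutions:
 v(x) = C1*cos(x)^(sqrt(2))


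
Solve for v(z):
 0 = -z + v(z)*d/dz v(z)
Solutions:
 v(z) = -sqrt(C1 + z^2)
 v(z) = sqrt(C1 + z^2)


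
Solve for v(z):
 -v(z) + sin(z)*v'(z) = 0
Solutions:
 v(z) = C1*sqrt(cos(z) - 1)/sqrt(cos(z) + 1)


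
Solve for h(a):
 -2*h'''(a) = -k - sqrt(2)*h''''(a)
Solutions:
 h(a) = C1 + C2*a + C3*a^2 + C4*exp(sqrt(2)*a) + a^3*k/12


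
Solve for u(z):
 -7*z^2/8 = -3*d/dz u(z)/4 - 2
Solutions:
 u(z) = C1 + 7*z^3/18 - 8*z/3


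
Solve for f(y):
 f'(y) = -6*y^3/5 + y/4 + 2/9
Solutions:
 f(y) = C1 - 3*y^4/10 + y^2/8 + 2*y/9


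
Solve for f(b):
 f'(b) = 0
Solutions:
 f(b) = C1


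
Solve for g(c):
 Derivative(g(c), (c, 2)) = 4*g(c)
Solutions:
 g(c) = C1*exp(-2*c) + C2*exp(2*c)


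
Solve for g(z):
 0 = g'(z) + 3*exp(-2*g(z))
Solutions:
 g(z) = log(-sqrt(C1 - 6*z))
 g(z) = log(C1 - 6*z)/2


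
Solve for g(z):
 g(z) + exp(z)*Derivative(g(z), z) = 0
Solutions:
 g(z) = C1*exp(exp(-z))


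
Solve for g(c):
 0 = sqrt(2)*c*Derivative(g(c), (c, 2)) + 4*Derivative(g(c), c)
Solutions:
 g(c) = C1 + C2*c^(1 - 2*sqrt(2))


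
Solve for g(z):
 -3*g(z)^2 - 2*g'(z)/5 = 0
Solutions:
 g(z) = 2/(C1 + 15*z)


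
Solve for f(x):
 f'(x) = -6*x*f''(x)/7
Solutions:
 f(x) = C1 + C2/x^(1/6)


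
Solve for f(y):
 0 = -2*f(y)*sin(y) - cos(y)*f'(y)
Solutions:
 f(y) = C1*cos(y)^2


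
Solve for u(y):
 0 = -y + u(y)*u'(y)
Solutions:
 u(y) = -sqrt(C1 + y^2)
 u(y) = sqrt(C1 + y^2)


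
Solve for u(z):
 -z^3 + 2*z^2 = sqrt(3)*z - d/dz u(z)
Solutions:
 u(z) = C1 + z^4/4 - 2*z^3/3 + sqrt(3)*z^2/2


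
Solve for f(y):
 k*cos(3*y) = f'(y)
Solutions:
 f(y) = C1 + k*sin(3*y)/3


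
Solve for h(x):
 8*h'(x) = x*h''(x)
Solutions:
 h(x) = C1 + C2*x^9


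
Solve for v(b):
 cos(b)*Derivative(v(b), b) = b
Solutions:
 v(b) = C1 + Integral(b/cos(b), b)


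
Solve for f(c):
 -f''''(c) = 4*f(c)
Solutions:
 f(c) = (C1*sin(c) + C2*cos(c))*exp(-c) + (C3*sin(c) + C4*cos(c))*exp(c)


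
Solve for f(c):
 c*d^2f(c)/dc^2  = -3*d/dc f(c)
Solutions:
 f(c) = C1 + C2/c^2


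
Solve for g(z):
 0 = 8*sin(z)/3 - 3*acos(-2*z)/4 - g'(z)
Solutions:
 g(z) = C1 - 3*z*acos(-2*z)/4 - 3*sqrt(1 - 4*z^2)/8 - 8*cos(z)/3


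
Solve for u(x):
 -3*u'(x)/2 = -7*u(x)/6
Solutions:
 u(x) = C1*exp(7*x/9)


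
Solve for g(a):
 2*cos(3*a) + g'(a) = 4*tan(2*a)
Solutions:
 g(a) = C1 - 2*log(cos(2*a)) - 2*sin(3*a)/3


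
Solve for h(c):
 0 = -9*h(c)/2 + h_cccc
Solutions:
 h(c) = C1*exp(-2^(3/4)*sqrt(3)*c/2) + C2*exp(2^(3/4)*sqrt(3)*c/2) + C3*sin(2^(3/4)*sqrt(3)*c/2) + C4*cos(2^(3/4)*sqrt(3)*c/2)


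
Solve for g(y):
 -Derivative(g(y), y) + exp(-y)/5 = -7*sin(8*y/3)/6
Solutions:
 g(y) = C1 - 7*cos(8*y/3)/16 - exp(-y)/5


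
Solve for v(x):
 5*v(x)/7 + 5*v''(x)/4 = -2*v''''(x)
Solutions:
 v(x) = (C1*sin(14^(3/4)*5^(1/4)*x*cos(atan(sqrt(3255)/35)/2)/14) + C2*cos(14^(3/4)*5^(1/4)*x*cos(atan(sqrt(3255)/35)/2)/14))*exp(-14^(3/4)*5^(1/4)*x*sin(atan(sqrt(3255)/35)/2)/14) + (C3*sin(14^(3/4)*5^(1/4)*x*cos(atan(sqrt(3255)/35)/2)/14) + C4*cos(14^(3/4)*5^(1/4)*x*cos(atan(sqrt(3255)/35)/2)/14))*exp(14^(3/4)*5^(1/4)*x*sin(atan(sqrt(3255)/35)/2)/14)


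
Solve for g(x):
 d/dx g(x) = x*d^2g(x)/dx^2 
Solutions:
 g(x) = C1 + C2*x^2


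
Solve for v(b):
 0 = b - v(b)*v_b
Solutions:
 v(b) = -sqrt(C1 + b^2)
 v(b) = sqrt(C1 + b^2)
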